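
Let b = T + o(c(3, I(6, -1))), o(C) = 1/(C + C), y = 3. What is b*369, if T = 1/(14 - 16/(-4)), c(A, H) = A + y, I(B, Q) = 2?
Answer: 205/4 ≈ 51.250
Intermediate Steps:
c(A, H) = 3 + A (c(A, H) = A + 3 = 3 + A)
o(C) = 1/(2*C)
T = 1/18 (T = 1/(14 - 16*(-¼)) = 1/(14 + 4) = 1/18 ≈ 0.055556)
b = 5/36 (b = 1/18 + 1/(2*(3 + 3)) = 1/18 + (½)/6 = 1/18 + (½)*(⅙) = 1/18 + 1/12 = 5/36 ≈ 0.13889)
b*369 = (5/36)*369 = 205/4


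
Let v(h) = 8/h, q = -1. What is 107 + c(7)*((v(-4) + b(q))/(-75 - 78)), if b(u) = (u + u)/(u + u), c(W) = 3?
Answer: 5458/51 ≈ 107.02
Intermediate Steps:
b(u) = 1 (b(u) = (2*u)/((2*u)) = (2*u)*(1/(2*u)) = 1)
107 + c(7)*((v(-4) + b(q))/(-75 - 78)) = 107 + 3*((8/(-4) + 1)/(-75 - 78)) = 107 + 3*((8*(-1/4) + 1)/(-153)) = 107 + 3*((-2 + 1)*(-1/153)) = 107 + 3*(-1*(-1/153)) = 107 + 3*(1/153) = 107 + 1/51 = 5458/51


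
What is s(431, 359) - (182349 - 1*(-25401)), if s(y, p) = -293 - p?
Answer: -208402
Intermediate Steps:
s(431, 359) - (182349 - 1*(-25401)) = (-293 - 1*359) - (182349 - 1*(-25401)) = (-293 - 359) - (182349 + 25401) = -652 - 1*207750 = -652 - 207750 = -208402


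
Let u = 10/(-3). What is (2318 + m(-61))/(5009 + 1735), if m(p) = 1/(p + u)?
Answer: 447371/1301592 ≈ 0.34371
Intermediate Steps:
u = -10/3 (u = 10*(-⅓) = -10/3 ≈ -3.3333)
m(p) = 1/(-10/3 + p) (m(p) = 1/(p - 10/3) = 1/(-10/3 + p))
(2318 + m(-61))/(5009 + 1735) = (2318 + 3/(-10 + 3*(-61)))/(5009 + 1735) = (2318 + 3/(-10 - 183))/6744 = (2318 + 3/(-193))*(1/6744) = (2318 + 3*(-1/193))*(1/6744) = (2318 - 3/193)*(1/6744) = (447371/193)*(1/6744) = 447371/1301592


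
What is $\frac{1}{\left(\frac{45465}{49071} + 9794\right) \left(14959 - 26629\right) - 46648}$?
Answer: $- \frac{16357}{1870479225046} \approx -8.7448 \cdot 10^{-9}$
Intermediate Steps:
$\frac{1}{\left(\frac{45465}{49071} + 9794\right) \left(14959 - 26629\right) - 46648} = \frac{1}{\left(45465 \cdot \frac{1}{49071} + 9794\right) \left(-11670\right) - 46648} = \frac{1}{\left(\frac{15155}{16357} + 9794\right) \left(-11670\right) - 46648} = \frac{1}{\frac{160215613}{16357} \left(-11670\right) - 46648} = \frac{1}{- \frac{1869716203710}{16357} - 46648} = \frac{1}{- \frac{1870479225046}{16357}} = - \frac{16357}{1870479225046}$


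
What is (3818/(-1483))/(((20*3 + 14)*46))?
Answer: -83/109742 ≈ -0.00075632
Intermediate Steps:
(3818/(-1483))/(((20*3 + 14)*46)) = (3818*(-1/1483))/(((60 + 14)*46)) = -3818/(1483*(74*46)) = -3818/1483/3404 = -3818/1483*1/3404 = -83/109742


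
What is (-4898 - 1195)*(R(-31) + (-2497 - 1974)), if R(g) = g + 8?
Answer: 27381942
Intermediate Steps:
R(g) = 8 + g
(-4898 - 1195)*(R(-31) + (-2497 - 1974)) = (-4898 - 1195)*((8 - 31) + (-2497 - 1974)) = -6093*(-23 - 4471) = -6093*(-4494) = 27381942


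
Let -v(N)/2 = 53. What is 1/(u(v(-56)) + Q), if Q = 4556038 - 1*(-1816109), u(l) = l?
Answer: 1/6372041 ≈ 1.5694e-7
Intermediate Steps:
v(N) = -106 (v(N) = -2*53 = -106)
Q = 6372147 (Q = 4556038 + 1816109 = 6372147)
1/(u(v(-56)) + Q) = 1/(-106 + 6372147) = 1/6372041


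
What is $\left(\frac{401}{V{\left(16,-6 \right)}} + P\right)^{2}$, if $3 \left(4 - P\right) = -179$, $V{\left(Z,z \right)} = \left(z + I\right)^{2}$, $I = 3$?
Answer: $\frac{948676}{81} \approx 11712.0$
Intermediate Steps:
$V{\left(Z,z \right)} = \left(3 + z\right)^{2}$ ($V{\left(Z,z \right)} = \left(z + 3\right)^{2} = \left(3 + z\right)^{2}$)
$P = \frac{191}{3}$ ($P = 4 - - \frac{179}{3} = 4 + \frac{179}{3} = \frac{191}{3} \approx 63.667$)
$\left(\frac{401}{V{\left(16,-6 \right)}} + P\right)^{2} = \left(\frac{401}{\left(3 - 6\right)^{2}} + \frac{191}{3}\right)^{2} = \left(\frac{401}{\left(-3\right)^{2}} + \frac{191}{3}\right)^{2} = \left(\frac{401}{9} + \frac{191}{3}\right)^{2} = \left(\frac{974}{9}\right)^{2} = \frac{948676}{81}$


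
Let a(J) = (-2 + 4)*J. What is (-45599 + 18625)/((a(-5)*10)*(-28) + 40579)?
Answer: -26974/43379 ≈ -0.62182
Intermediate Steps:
a(J) = 2*J
(-45599 + 18625)/((a(-5)*10)*(-28) + 40579) = (-45599 + 18625)/(((2*(-5))*10)*(-28) + 40579) = -26974/(-10*10*(-28) + 40579) = -26974/(-100*(-28) + 40579) = -26974/(2800 + 40579) = -26974/43379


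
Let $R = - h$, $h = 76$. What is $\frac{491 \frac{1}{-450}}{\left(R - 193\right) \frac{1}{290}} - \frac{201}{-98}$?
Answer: $\frac{3828527}{1186290} \approx 3.2273$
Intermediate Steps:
$R = -76$ ($R = \left(-1\right) 76 = -76$)
$\frac{491 \frac{1}{-450}}{\left(R - 193\right) \frac{1}{290}} - \frac{201}{-98} = \frac{491 \frac{1}{-450}}{\left(-76 - 193\right) \frac{1}{290}} - \frac{201}{-98} = \frac{491 \left(- \frac{1}{450}\right)}{\left(-269\right) \frac{1}{290}} - - \frac{201}{98} = - \frac{491}{450 \left(- \frac{269}{290}\right)} + \frac{201}{98} = \left(- \frac{491}{450}\right) \left(- \frac{290}{269}\right) + \frac{201}{98} = \frac{14239}{12105} + \frac{201}{98} = \frac{3828527}{1186290}$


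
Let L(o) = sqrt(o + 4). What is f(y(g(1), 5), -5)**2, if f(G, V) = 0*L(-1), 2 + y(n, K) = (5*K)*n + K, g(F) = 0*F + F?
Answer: 0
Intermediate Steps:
g(F) = F (g(F) = 0 + F = F)
L(o) = sqrt(4 + o)
y(n, K) = -2 + K + 5*K*n (y(n, K) = -2 + ((5*K)*n + K) = -2 + (5*K*n + K) = -2 + (K + 5*K*n) = -2 + K + 5*K*n)
f(G, V) = 0 (f(G, V) = 0*sqrt(4 - 1) = 0*sqrt(3) = 0)
f(y(g(1), 5), -5)**2 = 0**2 = 0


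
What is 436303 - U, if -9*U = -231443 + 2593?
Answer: 3697877/9 ≈ 4.1088e+5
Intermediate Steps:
U = 228850/9 (U = -(-231443 + 2593)/9 = -⅑*(-228850) = 228850/9 ≈ 25428.)
436303 - U = 436303 - 1*228850/9 = 436303 - 228850/9 = 3697877/9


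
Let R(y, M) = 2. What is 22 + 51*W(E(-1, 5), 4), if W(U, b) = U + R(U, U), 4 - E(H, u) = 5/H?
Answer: 583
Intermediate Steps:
E(H, u) = 4 - 5/H
W(U, b) = 2 + U (W(U, b) = U + 2 = 2 + U)
22 + 51*W(E(-1, 5), 4) = 22 + 51*(2 + (4 - 5/(-1))) = 22 + 51*(2 + (4 - 5*(-1))) = 22 + 51*(2 + (4 + 5)) = 22 + 51*(2 + 9) = 22 + 51*11 = 22 + 561 = 583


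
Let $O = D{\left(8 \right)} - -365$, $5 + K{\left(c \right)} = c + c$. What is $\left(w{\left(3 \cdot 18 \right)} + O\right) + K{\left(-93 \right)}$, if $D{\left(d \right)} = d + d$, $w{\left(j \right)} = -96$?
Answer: $94$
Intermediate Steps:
$D{\left(d \right)} = 2 d$
$K{\left(c \right)} = -5 + 2 c$ ($K{\left(c \right)} = -5 + \left(c + c\right) = -5 + 2 c$)
$O = 381$ ($O = 2 \cdot 8 - -365 = 16 + 365 = 381$)
$\left(w{\left(3 \cdot 18 \right)} + O\right) + K{\left(-93 \right)} = \left(-96 + 381\right) + \left(-5 + 2 \left(-93\right)\right) = 285 - 191 = 94$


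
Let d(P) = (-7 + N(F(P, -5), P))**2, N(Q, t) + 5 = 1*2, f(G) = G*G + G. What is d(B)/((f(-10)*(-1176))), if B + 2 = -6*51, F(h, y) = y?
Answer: -5/5292 ≈ -0.00094482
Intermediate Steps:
B = -308 (B = -2 - 6*51 = -2 - 306 = -308)
f(G) = G + G**2 (f(G) = G**2 + G = G + G**2)
N(Q, t) = -3 (N(Q, t) = -5 + 1*2 = -5 + 2 = -3)
d(P) = 100 (d(P) = (-7 - 3)**2 = (-10)**2 = 100)
d(B)/((f(-10)*(-1176))) = 100/((-10*(1 - 10)*(-1176))) = 100/((-10*(-9)*(-1176))) = 100/((90*(-1176))) = 100/(-105840) = 100*(-1/105840) = -5/5292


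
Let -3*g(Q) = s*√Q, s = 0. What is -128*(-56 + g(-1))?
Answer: 7168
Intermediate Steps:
g(Q) = 0 (g(Q) = -0*√Q = -⅓*0 = 0)
-128*(-56 + g(-1)) = -128*(-56 + 0) = -128*(-56) = 7168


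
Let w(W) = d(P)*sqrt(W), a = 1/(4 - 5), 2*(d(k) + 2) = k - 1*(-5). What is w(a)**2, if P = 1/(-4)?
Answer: -9/64 ≈ -0.14063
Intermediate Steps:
P = -1/4 ≈ -0.25000
d(k) = 1/2 + k/2 (d(k) = -2 + (k - 1*(-5))/2 = -2 + (k + 5)/2 = -2 + (5 + k)/2 = -2 + (5/2 + k/2) = 1/2 + k/2)
a = -1 (a = 1/(-1) = -1)
w(W) = 3*sqrt(W)/8 (w(W) = (1/2 + (1/2)*(-1/4))*sqrt(W) = (1/2 - 1/8)*sqrt(W) = 3*sqrt(W)/8)
w(a)**2 = (3*sqrt(-1)/8)**2 = (3*I/8)**2 = -9/64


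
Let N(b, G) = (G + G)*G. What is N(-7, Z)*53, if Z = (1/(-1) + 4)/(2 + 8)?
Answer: 477/50 ≈ 9.5400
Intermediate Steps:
Z = 3/10 (Z = (-1 + 4)/10 = 3*(⅒) = 3/10 ≈ 0.30000)
N(b, G) = 2*G² (N(b, G) = (2*G)*G = 2*G²)
N(-7, Z)*53 = (2*(3/10)²)*53 = (2*(9/100))*53 = (9/50)*53 = 477/50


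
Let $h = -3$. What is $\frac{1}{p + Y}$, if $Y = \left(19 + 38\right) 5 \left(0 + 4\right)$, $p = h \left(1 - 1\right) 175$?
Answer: $\frac{1}{1140} \approx 0.00087719$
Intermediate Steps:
$p = 0$ ($p = - 3 \left(1 - 1\right) 175 = \left(-3\right) 0 \cdot 175 = 0 \cdot 175 = 0$)
$Y = 1140$ ($Y = 57 \cdot 5 \cdot 4 = 57 \cdot 20 = 1140$)
$\frac{1}{p + Y} = \frac{1}{0 + 1140} = \frac{1}{1140}$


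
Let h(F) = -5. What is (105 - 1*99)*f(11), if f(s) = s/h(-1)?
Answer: -66/5 ≈ -13.200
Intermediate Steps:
f(s) = -s/5 (f(s) = s/(-5) = s*(-1/5) = -s/5)
(105 - 1*99)*f(11) = (105 - 1*99)*(-1/5*11) = (105 - 99)*(-11/5) = 6*(-11/5) = -66/5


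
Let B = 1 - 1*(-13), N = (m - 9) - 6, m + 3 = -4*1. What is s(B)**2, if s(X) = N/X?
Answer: 121/49 ≈ 2.4694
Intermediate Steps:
m = -7 (m = -3 - 4*1 = -3 - 4 = -7)
N = -22 (N = (-7 - 9) - 6 = -16 - 6 = -22)
B = 14 (B = 1 + 13 = 14)
s(X) = -22/X
s(B)**2 = (-22/14)**2 = (-22*1/14)**2 = (-11/7)**2 = 121/49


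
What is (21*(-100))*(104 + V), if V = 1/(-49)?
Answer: -1528500/7 ≈ -2.1836e+5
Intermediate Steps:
V = -1/49 ≈ -0.020408
(21*(-100))*(104 + V) = (21*(-100))*(104 - 1/49) = -2100*5095/49 = -1528500/7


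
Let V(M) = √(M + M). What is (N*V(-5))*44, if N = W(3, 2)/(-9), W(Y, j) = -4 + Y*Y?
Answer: -220*I*√10/9 ≈ -77.3*I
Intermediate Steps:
W(Y, j) = -4 + Y²
V(M) = √2*√M (V(M) = √(2*M) = √2*√M)
N = -5/9 (N = (-4 + 3²)/(-9) = (-4 + 9)*(-⅑) = 5*(-⅑) = -5/9 ≈ -0.55556)
(N*V(-5))*44 = -5*√2*√(-5)/9*44 = -5*√2*I*√5/9*44 = -5*I*√10/9*44 = -220*I*√10/9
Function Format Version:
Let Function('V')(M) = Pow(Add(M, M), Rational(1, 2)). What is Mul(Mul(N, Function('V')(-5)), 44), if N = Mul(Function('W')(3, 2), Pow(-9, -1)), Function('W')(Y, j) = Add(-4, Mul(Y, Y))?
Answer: Mul(Rational(-220, 9), I, Pow(10, Rational(1, 2))) ≈ Mul(-77.300, I)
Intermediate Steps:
Function('W')(Y, j) = Add(-4, Pow(Y, 2))
Function('V')(M) = Mul(Pow(2, Rational(1, 2)), Pow(M, Rational(1, 2))) (Function('V')(M) = Pow(Mul(2, M), Rational(1, 2)) = Mul(Pow(2, Rational(1, 2)), Pow(M, Rational(1, 2))))
N = Rational(-5, 9) (N = Mul(Add(-4, Pow(3, 2)), Pow(-9, -1)) = Mul(Add(-4, 9), Rational(-1, 9)) = Mul(5, Rational(-1, 9)) = Rational(-5, 9) ≈ -0.55556)
Mul(Mul(N, Function('V')(-5)), 44) = Mul(Mul(Rational(-5, 9), Mul(Pow(2, Rational(1, 2)), Pow(-5, Rational(1, 2)))), 44) = Mul(Mul(Rational(-5, 9), Mul(Pow(2, Rational(1, 2)), Mul(I, Pow(5, Rational(1, 2))))), 44) = Mul(Mul(Rational(-5, 9), Mul(I, Pow(10, Rational(1, 2)))), 44) = Mul(Mul(Rational(-5, 9), I, Pow(10, Rational(1, 2))), 44) = Mul(Rational(-220, 9), I, Pow(10, Rational(1, 2)))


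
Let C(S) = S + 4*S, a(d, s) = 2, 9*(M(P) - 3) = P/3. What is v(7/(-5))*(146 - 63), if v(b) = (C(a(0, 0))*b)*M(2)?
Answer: -96446/27 ≈ -3572.1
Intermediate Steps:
M(P) = 3 + P/27 (M(P) = 3 + (P/3)/9 = 3 + P/27)
C(S) = 5*S
v(b) = 830*b/27 (v(b) = ((5*2)*b)*(3 + (1/27)*2) = (10*b)*(3 + 2/27) = (10*b)*(83/27) = 830*b/27)
v(7/(-5))*(146 - 63) = (830*(7/(-5))/27)*(146 - 63) = (830*(7*(-1/5))/27)*83 = ((830/27)*(-7/5))*83 = -1162/27*83 = -96446/27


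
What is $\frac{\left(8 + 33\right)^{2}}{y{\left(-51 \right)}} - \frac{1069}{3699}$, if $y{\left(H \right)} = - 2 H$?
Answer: $\frac{2036327}{125766} \approx 16.191$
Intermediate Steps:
$\frac{\left(8 + 33\right)^{2}}{y{\left(-51 \right)}} - \frac{1069}{3699} = \frac{\left(8 + 33\right)^{2}}{\left(-2\right) \left(-51\right)} - \frac{1069}{3699} = \frac{41^{2}}{102} - \frac{1069}{3699} = 1681 \cdot \frac{1}{102} - \frac{1069}{3699} = \frac{1681}{102} - \frac{1069}{3699} = \frac{2036327}{125766}$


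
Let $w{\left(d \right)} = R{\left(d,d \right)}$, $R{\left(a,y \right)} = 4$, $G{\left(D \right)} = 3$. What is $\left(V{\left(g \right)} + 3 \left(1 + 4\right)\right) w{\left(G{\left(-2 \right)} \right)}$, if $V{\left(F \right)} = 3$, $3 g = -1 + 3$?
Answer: $72$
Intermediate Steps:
$g = \frac{2}{3}$ ($g = \frac{-1 + 3}{3} = \frac{1}{3} \cdot 2 = \frac{2}{3} \approx 0.66667$)
$w{\left(d \right)} = 4$
$\left(V{\left(g \right)} + 3 \left(1 + 4\right)\right) w{\left(G{\left(-2 \right)} \right)} = \left(3 + 3 \left(1 + 4\right)\right) 4 = \left(3 + 3 \cdot 5\right) 4 = \left(3 + 15\right) 4 = 18 \cdot 4 = 72$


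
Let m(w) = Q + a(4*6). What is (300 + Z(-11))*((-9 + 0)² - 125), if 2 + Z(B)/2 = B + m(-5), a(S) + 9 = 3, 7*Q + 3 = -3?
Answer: -80168/7 ≈ -11453.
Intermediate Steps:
Q = -6/7 (Q = -3/7 + (⅐)*(-3) = -3/7 - 3/7 = -6/7 ≈ -0.85714)
a(S) = -6 (a(S) = -9 + 3 = -6)
m(w) = -48/7 (m(w) = -6/7 - 6 = -48/7)
Z(B) = -124/7 + 2*B (Z(B) = -4 + 2*(B - 48/7) = -4 + 2*(-48/7 + B) = -4 + (-96/7 + 2*B) = -124/7 + 2*B)
(300 + Z(-11))*((-9 + 0)² - 125) = (300 + (-124/7 + 2*(-11)))*((-9 + 0)² - 125) = (300 + (-124/7 - 22))*((-9)² - 125) = (300 - 278/7)*(81 - 125) = (1822/7)*(-44) = -80168/7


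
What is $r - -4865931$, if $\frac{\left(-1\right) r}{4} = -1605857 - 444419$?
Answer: $13067035$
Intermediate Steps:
$r = 8201104$ ($r = - 4 \left(-1605857 - 444419\right) = \left(-4\right) \left(-2050276\right) = 8201104$)
$r - -4865931 = 8201104 - -4865931 = 8201104 + 4865931 = 13067035$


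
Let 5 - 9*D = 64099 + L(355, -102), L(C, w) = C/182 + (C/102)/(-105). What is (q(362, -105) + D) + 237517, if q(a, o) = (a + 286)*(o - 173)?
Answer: 6296831053/125307 ≈ 50251.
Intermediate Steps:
L(C, w) = 376*C/69615 (L(C, w) = C*(1/182) + (C*(1/102))*(-1/105) = C/182 + (C/102)*(-1/105) = C/182 - C/10710 = 376*C/69615)
D = -892407458/125307 (D = 5/9 - (64099 + (376/69615)*355)/9 = 5/9 - (64099 + 26696/13923)/9 = 5/9 - 1/9*892477073/13923 = 5/9 - 892477073/125307 = -892407458/125307 ≈ -7121.8)
q(a, o) = (-173 + o)*(286 + a) (q(a, o) = (286 + a)*(-173 + o) = (-173 + o)*(286 + a))
(q(362, -105) + D) + 237517 = ((-49478 - 173*362 + 286*(-105) + 362*(-105)) - 892407458/125307) + 237517 = ((-49478 - 62626 - 30030 - 38010) - 892407458/125307) + 237517 = (-180144 - 892407458/125307) + 237517 = -23465711666/125307 + 237517 = 6296831053/125307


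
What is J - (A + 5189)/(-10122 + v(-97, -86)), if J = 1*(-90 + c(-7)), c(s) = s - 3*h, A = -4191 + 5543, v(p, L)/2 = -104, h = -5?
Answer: -840519/10330 ≈ -81.367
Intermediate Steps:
v(p, L) = -208 (v(p, L) = 2*(-104) = -208)
A = 1352
c(s) = 15 + s (c(s) = s - 3*(-5) = s + 15 = 15 + s)
J = -82 (J = 1*(-90 + (15 - 7)) = 1*(-90 + 8) = 1*(-82) = -82)
J - (A + 5189)/(-10122 + v(-97, -86)) = -82 - (1352 + 5189)/(-10122 - 208) = -82 - 6541/(-10330) = -82 - 6541*(-1)/10330 = -82 - 1*(-6541/10330) = -82 + 6541/10330 = -840519/10330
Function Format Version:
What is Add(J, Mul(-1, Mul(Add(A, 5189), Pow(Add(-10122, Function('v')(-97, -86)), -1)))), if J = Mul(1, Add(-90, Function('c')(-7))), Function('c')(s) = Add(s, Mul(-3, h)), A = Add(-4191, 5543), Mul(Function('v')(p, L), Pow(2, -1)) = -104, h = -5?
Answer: Rational(-840519, 10330) ≈ -81.367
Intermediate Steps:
Function('v')(p, L) = -208 (Function('v')(p, L) = Mul(2, -104) = -208)
A = 1352
Function('c')(s) = Add(15, s) (Function('c')(s) = Add(s, Mul(-3, -5)) = Add(s, 15) = Add(15, s))
J = -82 (J = Mul(1, Add(-90, Add(15, -7))) = Mul(1, Add(-90, 8)) = Mul(1, -82) = -82)
Add(J, Mul(-1, Mul(Add(A, 5189), Pow(Add(-10122, Function('v')(-97, -86)), -1)))) = Add(-82, Mul(-1, Mul(Add(1352, 5189), Pow(Add(-10122, -208), -1)))) = Add(-82, Mul(-1, Mul(6541, Pow(-10330, -1)))) = Add(-82, Mul(-1, Mul(6541, Rational(-1, 10330)))) = Add(-82, Mul(-1, Rational(-6541, 10330))) = Add(-82, Rational(6541, 10330)) = Rational(-840519, 10330)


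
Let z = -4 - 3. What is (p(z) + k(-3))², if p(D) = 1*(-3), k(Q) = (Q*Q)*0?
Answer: 9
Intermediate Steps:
k(Q) = 0 (k(Q) = Q²*0 = 0)
z = -7
p(D) = -3
(p(z) + k(-3))² = (-3 + 0)² = (-3)² = 9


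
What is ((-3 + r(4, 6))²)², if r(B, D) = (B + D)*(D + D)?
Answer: 187388721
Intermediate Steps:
r(B, D) = 2*D*(B + D) (r(B, D) = (B + D)*(2*D) = 2*D*(B + D))
((-3 + r(4, 6))²)² = ((-3 + 2*6*(4 + 6))²)² = ((-3 + 2*6*10)²)² = ((-3 + 120)²)² = (117²)² = 13689² = 187388721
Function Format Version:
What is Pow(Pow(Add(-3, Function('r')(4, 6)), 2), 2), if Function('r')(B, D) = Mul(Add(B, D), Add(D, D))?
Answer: 187388721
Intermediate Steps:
Function('r')(B, D) = Mul(2, D, Add(B, D)) (Function('r')(B, D) = Mul(Add(B, D), Mul(2, D)) = Mul(2, D, Add(B, D)))
Pow(Pow(Add(-3, Function('r')(4, 6)), 2), 2) = Pow(Pow(Add(-3, Mul(2, 6, Add(4, 6))), 2), 2) = Pow(Pow(Add(-3, Mul(2, 6, 10)), 2), 2) = Pow(Pow(Add(-3, 120), 2), 2) = Pow(Pow(117, 2), 2) = Pow(13689, 2) = 187388721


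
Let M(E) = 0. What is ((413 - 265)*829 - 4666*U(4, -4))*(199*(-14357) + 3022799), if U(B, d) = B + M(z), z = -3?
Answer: 17243265168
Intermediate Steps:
U(B, d) = B (U(B, d) = B + 0 = B)
((413 - 265)*829 - 4666*U(4, -4))*(199*(-14357) + 3022799) = ((413 - 265)*829 - 4666*4)*(199*(-14357) + 3022799) = (148*829 - 18664)*(-2857043 + 3022799) = (122692 - 18664)*165756 = 104028*165756 = 17243265168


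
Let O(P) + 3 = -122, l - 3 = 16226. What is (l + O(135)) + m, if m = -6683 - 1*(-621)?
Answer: 10042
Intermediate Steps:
l = 16229 (l = 3 + 16226 = 16229)
O(P) = -125 (O(P) = -3 - 122 = -125)
m = -6062 (m = -6683 + 621 = -6062)
(l + O(135)) + m = (16229 - 125) - 6062 = 16104 - 6062 = 10042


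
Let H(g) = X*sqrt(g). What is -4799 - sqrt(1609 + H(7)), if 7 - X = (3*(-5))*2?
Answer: -4799 - sqrt(1609 + 37*sqrt(7)) ≈ -4840.3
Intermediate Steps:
X = 37 (X = 7 - 3*(-5)*2 = 7 - (-15)*2 = 7 - 1*(-30) = 7 + 30 = 37)
H(g) = 37*sqrt(g)
-4799 - sqrt(1609 + H(7)) = -4799 - sqrt(1609 + 37*sqrt(7))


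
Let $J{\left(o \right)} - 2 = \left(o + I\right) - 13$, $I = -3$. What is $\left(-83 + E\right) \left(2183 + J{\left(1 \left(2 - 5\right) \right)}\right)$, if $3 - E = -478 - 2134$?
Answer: $5484312$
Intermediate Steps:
$E = 2615$ ($E = 3 - \left(-478 - 2134\right) = 3 - -2612 = 3 + 2612 = 2615$)
$J{\left(o \right)} = -14 + o$ ($J{\left(o \right)} = 2 + \left(\left(o - 3\right) - 13\right) = 2 + \left(\left(-3 + o\right) - 13\right) = 2 + \left(-16 + o\right) = -14 + o$)
$\left(-83 + E\right) \left(2183 + J{\left(1 \left(2 - 5\right) \right)}\right) = \left(-83 + 2615\right) \left(2183 - \left(14 - \left(2 - 5\right)\right)\right) = 2532 \left(2183 + \left(-14 + 1 \left(-3\right)\right)\right) = 2532 \left(2183 - 17\right) = 2532 \cdot 2166 = 5484312$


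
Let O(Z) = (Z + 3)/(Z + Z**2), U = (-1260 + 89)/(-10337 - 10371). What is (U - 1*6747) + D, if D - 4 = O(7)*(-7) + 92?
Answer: -68876811/10354 ≈ -6652.2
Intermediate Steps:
U = 1171/20708 (U = -1171/(-20708) = -1171*(-1/20708) = 1171/20708 ≈ 0.056548)
O(Z) = (3 + Z)/(Z + Z**2)
D = 379/4 (D = 4 + (((3 + 7)/(7*(1 + 7)))*(-7) + 92) = 4 + (((1/7)*10/8)*(-7) + 92) = 4 + (((1/7)*(1/8)*10)*(-7) + 92) = 4 + ((5/28)*(-7) + 92) = 4 + (-5/4 + 92) = 4 + 363/4 = 379/4 ≈ 94.750)
(U - 1*6747) + D = (1171/20708 - 1*6747) + 379/4 = (1171/20708 - 6747) + 379/4 = -139715705/20708 + 379/4 = -68876811/10354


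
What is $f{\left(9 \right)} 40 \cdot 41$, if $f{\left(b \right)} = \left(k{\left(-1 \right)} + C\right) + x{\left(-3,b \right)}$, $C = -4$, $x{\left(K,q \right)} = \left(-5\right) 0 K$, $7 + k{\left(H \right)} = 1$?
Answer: $-16400$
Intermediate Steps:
$k{\left(H \right)} = -6$ ($k{\left(H \right)} = -7 + 1 = -6$)
$x{\left(K,q \right)} = 0$ ($x{\left(K,q \right)} = 0 K = 0$)
$f{\left(b \right)} = -10$ ($f{\left(b \right)} = \left(-6 - 4\right) + 0 = -10 + 0 = -10$)
$f{\left(9 \right)} 40 \cdot 41 = \left(-10\right) 40 \cdot 41 = \left(-400\right) 41 = -16400$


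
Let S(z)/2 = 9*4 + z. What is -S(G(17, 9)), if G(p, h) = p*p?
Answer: -650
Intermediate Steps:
G(p, h) = p²
S(z) = 72 + 2*z (S(z) = 2*(9*4 + z) = 2*(36 + z) = 72 + 2*z)
-S(G(17, 9)) = -(72 + 2*17²) = -(72 + 2*289) = -(72 + 578) = -1*650 = -650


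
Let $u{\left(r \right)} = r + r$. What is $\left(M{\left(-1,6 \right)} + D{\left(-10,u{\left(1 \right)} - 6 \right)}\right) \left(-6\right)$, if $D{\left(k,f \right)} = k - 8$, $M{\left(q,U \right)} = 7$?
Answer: $66$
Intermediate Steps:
$u{\left(r \right)} = 2 r$
$D{\left(k,f \right)} = -8 + k$
$\left(M{\left(-1,6 \right)} + D{\left(-10,u{\left(1 \right)} - 6 \right)}\right) \left(-6\right) = \left(7 - 18\right) \left(-6\right) = \left(-11\right) \left(-6\right) = 66$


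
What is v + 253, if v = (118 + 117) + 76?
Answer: 564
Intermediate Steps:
v = 311 (v = 235 + 76 = 311)
v + 253 = 311 + 253 = 564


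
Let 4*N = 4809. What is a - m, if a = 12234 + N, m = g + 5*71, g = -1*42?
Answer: 52493/4 ≈ 13123.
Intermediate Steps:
g = -42
N = 4809/4 (N = (¼)*4809 = 4809/4 ≈ 1202.3)
m = 313 (m = -42 + 5*71 = -42 + 355 = 313)
a = 53745/4 (a = 12234 + 4809/4 = 53745/4 ≈ 13436.)
a - m = 53745/4 - 1*313 = 53745/4 - 313 = 52493/4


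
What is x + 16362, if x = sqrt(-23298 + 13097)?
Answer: 16362 + 101*I ≈ 16362.0 + 101.0*I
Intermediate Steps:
x = 101*I (x = sqrt(-10201) = 101*I ≈ 101.0*I)
x + 16362 = 101*I + 16362 = 16362 + 101*I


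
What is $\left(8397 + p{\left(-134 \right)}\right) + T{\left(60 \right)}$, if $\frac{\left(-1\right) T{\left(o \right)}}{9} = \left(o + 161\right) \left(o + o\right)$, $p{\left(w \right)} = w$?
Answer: $-230417$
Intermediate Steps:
$T{\left(o \right)} = - 18 o \left(161 + o\right)$ ($T{\left(o \right)} = - 9 \left(o + 161\right) \left(o + o\right) = - 9 \left(161 + o\right) 2 o = - 9 \cdot 2 o \left(161 + o\right) = - 18 o \left(161 + o\right)$)
$\left(8397 + p{\left(-134 \right)}\right) + T{\left(60 \right)} = \left(8397 - 134\right) - 1080 \left(161 + 60\right) = 8263 - 1080 \cdot 221 = 8263 - 238680 = -230417$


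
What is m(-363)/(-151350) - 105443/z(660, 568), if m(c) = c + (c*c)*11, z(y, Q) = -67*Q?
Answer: -6531333221/959962600 ≈ -6.8037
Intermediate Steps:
m(c) = c + 11*c² (m(c) = c + c²*11 = c + 11*c²)
m(-363)/(-151350) - 105443/z(660, 568) = -363*(1 + 11*(-363))/(-151350) - 105443/((-67*568)) = -363*(1 - 3993)*(-1/151350) - 105443/(-38056) = -363*(-3992)*(-1/151350) - 105443*(-1/38056) = 1449096*(-1/151350) + 105443/38056 = -241516/25225 + 105443/38056 = -6531333221/959962600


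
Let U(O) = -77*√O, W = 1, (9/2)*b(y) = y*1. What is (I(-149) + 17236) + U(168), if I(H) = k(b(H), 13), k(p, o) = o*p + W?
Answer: 151259/9 - 154*√42 ≈ 15809.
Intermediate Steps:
b(y) = 2*y/9 (b(y) = 2*(y*1)/9 = 2*y/9)
k(p, o) = 1 + o*p (k(p, o) = o*p + 1 = 1 + o*p)
I(H) = 1 + 26*H/9 (I(H) = 1 + 13*(2*H/9) = 1 + 26*H/9)
(I(-149) + 17236) + U(168) = ((1 + (26/9)*(-149)) + 17236) - 154*√42 = ((1 - 3874/9) + 17236) - 154*√42 = (-3865/9 + 17236) - 154*√42 = 151259/9 - 154*√42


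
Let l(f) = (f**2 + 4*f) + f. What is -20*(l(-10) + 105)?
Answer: -3100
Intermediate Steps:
l(f) = f**2 + 5*f
-20*(l(-10) + 105) = -20*(-10*(5 - 10) + 105) = -20*(-10*(-5) + 105) = -20*(50 + 105) = -20*155 = -3100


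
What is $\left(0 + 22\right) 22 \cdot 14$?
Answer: $6776$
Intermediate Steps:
$\left(0 + 22\right) 22 \cdot 14 = 22 \cdot 22 \cdot 14 = 484 \cdot 14 = 6776$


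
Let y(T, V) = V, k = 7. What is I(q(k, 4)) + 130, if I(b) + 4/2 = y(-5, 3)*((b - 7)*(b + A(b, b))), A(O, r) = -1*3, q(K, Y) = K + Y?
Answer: 224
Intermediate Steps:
A(O, r) = -3
I(b) = -2 + 3*(-7 + b)*(-3 + b) (I(b) = -2 + 3*((b - 7)*(b - 3)) = -2 + 3*((-7 + b)*(-3 + b)) = -2 + 3*(-7 + b)*(-3 + b))
I(q(k, 4)) + 130 = (61 - 30*(7 + 4) + 3*(7 + 4)²) + 130 = (61 - 30*11 + 3*11²) + 130 = (61 - 330 + 3*121) + 130 = (61 - 330 + 363) + 130 = 94 + 130 = 224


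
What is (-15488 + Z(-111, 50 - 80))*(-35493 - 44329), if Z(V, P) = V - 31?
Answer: 1247617860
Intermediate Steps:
Z(V, P) = -31 + V
(-15488 + Z(-111, 50 - 80))*(-35493 - 44329) = (-15488 + (-31 - 111))*(-35493 - 44329) = (-15488 - 142)*(-79822) = -15630*(-79822) = 1247617860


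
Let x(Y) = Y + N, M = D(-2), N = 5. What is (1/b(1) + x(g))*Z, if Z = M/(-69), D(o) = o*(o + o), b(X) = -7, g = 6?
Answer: -608/483 ≈ -1.2588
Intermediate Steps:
D(o) = 2*o² (D(o) = o*(2*o) = 2*o²)
M = 8 (M = 2*(-2)² = 2*4 = 8)
x(Y) = 5 + Y (x(Y) = Y + 5 = 5 + Y)
Z = -8/69 (Z = 8/(-69) = 8*(-1/69) = -8/69 ≈ -0.11594)
(1/b(1) + x(g))*Z = (1/(-7) + (5 + 6))*(-8/69) = (-⅐ + 11)*(-8/69) = (76/7)*(-8/69) = -608/483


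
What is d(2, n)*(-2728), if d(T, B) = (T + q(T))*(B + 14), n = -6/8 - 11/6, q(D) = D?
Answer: -373736/3 ≈ -1.2458e+5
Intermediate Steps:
n = -31/12 (n = -6*⅛ - 11*⅙ = -¾ - 11/6 = -31/12 ≈ -2.5833)
d(T, B) = 2*T*(14 + B) (d(T, B) = (T + T)*(B + 14) = (2*T)*(14 + B) = 2*T*(14 + B))
d(2, n)*(-2728) = (2*2*(14 - 31/12))*(-2728) = (2*2*(137/12))*(-2728) = (137/3)*(-2728) = -373736/3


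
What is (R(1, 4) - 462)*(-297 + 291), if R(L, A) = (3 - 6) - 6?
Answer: 2826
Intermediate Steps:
R(L, A) = -9 (R(L, A) = -3 - 6 = -9)
(R(1, 4) - 462)*(-297 + 291) = (-9 - 462)*(-297 + 291) = -471*(-6) = 2826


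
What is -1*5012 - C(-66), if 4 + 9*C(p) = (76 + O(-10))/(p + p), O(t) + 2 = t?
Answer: -1488416/297 ≈ -5011.5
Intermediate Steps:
O(t) = -2 + t
C(p) = -4/9 + 32/(9*p) (C(p) = -4/9 + ((76 + (-2 - 10))/(p + p))/9 = -4/9 + ((76 - 12)/((2*p)))/9 = -4/9 + (64*(1/(2*p)))/9 = -4/9 + (32/p)/9 = -4/9 + 32/(9*p))
-1*5012 - C(-66) = -1*5012 - 4*(8 - 1*(-66))/(9*(-66)) = -5012 - 4*(-1)*(8 + 66)/(9*66) = -5012 - 4*(-1)*74/(9*66) = -5012 - 1*(-148/297) = -5012 + 148/297 = -1488416/297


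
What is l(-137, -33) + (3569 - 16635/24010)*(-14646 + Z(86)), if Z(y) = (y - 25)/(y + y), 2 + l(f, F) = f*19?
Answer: -43166118178681/825944 ≈ -5.2263e+7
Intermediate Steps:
l(f, F) = -2 + 19*f (l(f, F) = -2 + f*19 = -2 + 19*f)
Z(y) = (-25 + y)/(2*y) (Z(y) = (-25 + y)/((2*y)) = (-25 + y)*(1/(2*y)) = (-25 + y)/(2*y))
l(-137, -33) + (3569 - 16635/24010)*(-14646 + Z(86)) = (-2 + 19*(-137)) + (3569 - 16635/24010)*(-14646 + (1/2)*(-25 + 86)/86) = (-2 - 2603) + (3569 - 16635*1/24010)*(-14646 + (1/2)*(1/86)*61) = -2605 + (3569 - 3327/4802)*(-14646 + 61/172) = -2605 + (17135011/4802)*(-2519051/172) = -2605 - 43163966594561/825944 = -43166118178681/825944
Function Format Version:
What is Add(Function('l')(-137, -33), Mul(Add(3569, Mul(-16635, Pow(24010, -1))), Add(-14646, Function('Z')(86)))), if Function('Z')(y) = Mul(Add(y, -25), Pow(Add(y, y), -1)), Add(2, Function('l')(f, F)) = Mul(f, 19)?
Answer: Rational(-43166118178681, 825944) ≈ -5.2263e+7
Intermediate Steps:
Function('l')(f, F) = Add(-2, Mul(19, f)) (Function('l')(f, F) = Add(-2, Mul(f, 19)) = Add(-2, Mul(19, f)))
Function('Z')(y) = Mul(Rational(1, 2), Pow(y, -1), Add(-25, y)) (Function('Z')(y) = Mul(Add(-25, y), Pow(Mul(2, y), -1)) = Mul(Add(-25, y), Mul(Rational(1, 2), Pow(y, -1))) = Mul(Rational(1, 2), Pow(y, -1), Add(-25, y)))
Add(Function('l')(-137, -33), Mul(Add(3569, Mul(-16635, Pow(24010, -1))), Add(-14646, Function('Z')(86)))) = Add(Add(-2, Mul(19, -137)), Mul(Add(3569, Mul(-16635, Pow(24010, -1))), Add(-14646, Mul(Rational(1, 2), Pow(86, -1), Add(-25, 86))))) = Add(Add(-2, -2603), Mul(Add(3569, Mul(-16635, Rational(1, 24010))), Add(-14646, Mul(Rational(1, 2), Rational(1, 86), 61)))) = Add(-2605, Mul(Add(3569, Rational(-3327, 4802)), Add(-14646, Rational(61, 172)))) = Add(-2605, Mul(Rational(17135011, 4802), Rational(-2519051, 172))) = Add(-2605, Rational(-43163966594561, 825944)) = Rational(-43166118178681, 825944)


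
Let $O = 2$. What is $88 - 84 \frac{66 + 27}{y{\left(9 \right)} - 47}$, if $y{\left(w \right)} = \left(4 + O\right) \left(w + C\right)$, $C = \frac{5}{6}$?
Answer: $-563$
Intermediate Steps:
$C = \frac{5}{6}$ ($C = 5 \cdot \frac{1}{6} = \frac{5}{6} \approx 0.83333$)
$y{\left(w \right)} = 5 + 6 w$ ($y{\left(w \right)} = \left(4 + 2\right) \left(w + \frac{5}{6}\right) = 6 \left(\frac{5}{6} + w\right) = 5 + 6 w$)
$88 - 84 \frac{66 + 27}{y{\left(9 \right)} - 47} = 88 - 84 \frac{66 + 27}{\left(5 + 6 \cdot 9\right) - 47} = 88 - 84 \frac{93}{\left(5 + 54\right) - 47} = 88 - 84 \frac{93}{59 - 47} = 88 - 84 \cdot \frac{93}{12} = 88 - 84 \cdot 93 \cdot \frac{1}{12} = 88 - 651 = -563$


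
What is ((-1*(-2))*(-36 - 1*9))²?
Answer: 8100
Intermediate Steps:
((-1*(-2))*(-36 - 1*9))² = (2*(-36 - 9))² = (2*(-45))² = (-90)² = 8100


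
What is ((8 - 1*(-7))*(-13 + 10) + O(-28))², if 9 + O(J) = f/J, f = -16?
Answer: 139876/49 ≈ 2854.6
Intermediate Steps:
O(J) = -9 - 16/J
((8 - 1*(-7))*(-13 + 10) + O(-28))² = ((8 - 1*(-7))*(-13 + 10) + (-9 - 16/(-28)))² = ((8 + 7)*(-3) + (-9 - 16*(-1/28)))² = (15*(-3) + (-9 + 4/7))² = (-45 - 59/7)² = (-374/7)² = 139876/49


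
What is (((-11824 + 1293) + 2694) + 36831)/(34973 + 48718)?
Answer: 28994/83691 ≈ 0.34644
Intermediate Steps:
(((-11824 + 1293) + 2694) + 36831)/(34973 + 48718) = ((-10531 + 2694) + 36831)/83691 = (-7837 + 36831)*(1/83691) = 28994*(1/83691) = 28994/83691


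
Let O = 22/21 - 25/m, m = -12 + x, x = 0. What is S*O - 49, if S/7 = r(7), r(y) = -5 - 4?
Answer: -985/4 ≈ -246.25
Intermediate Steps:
r(y) = -9
m = -12 (m = -12 + 0 = -12)
O = 263/84 (O = 22/21 - 25/(-12) = 22*(1/21) - 25*(-1/12) = 22/21 + 25/12 = 263/84 ≈ 3.1310)
S = -63 (S = 7*(-9) = -63)
S*O - 49 = -63*263/84 - 49 = -789/4 - 49 = -985/4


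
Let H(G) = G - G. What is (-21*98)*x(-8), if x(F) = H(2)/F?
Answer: 0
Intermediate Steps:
H(G) = 0
x(F) = 0 (x(F) = 0/F = 0)
(-21*98)*x(-8) = -21*98*0 = -2058*0 = 0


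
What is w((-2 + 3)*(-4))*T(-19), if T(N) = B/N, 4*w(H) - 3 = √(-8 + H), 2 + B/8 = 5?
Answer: -18/19 - 12*I*√3/19 ≈ -0.94737 - 1.0939*I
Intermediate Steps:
B = 24 (B = -16 + 8*5 = -16 + 40 = 24)
w(H) = ¾ + √(-8 + H)/4
T(N) = 24/N
w((-2 + 3)*(-4))*T(-19) = (¾ + √(-8 + (-2 + 3)*(-4))/4)*(24/(-19)) = (¾ + √(-8 + 1*(-4))/4)*(24*(-1/19)) = (¾ + √(-8 - 4)/4)*(-24/19) = (¾ + √(-12)/4)*(-24/19) = (¾ + (2*I*√3)/4)*(-24/19) = (¾ + I*√3/2)*(-24/19) = -18/19 - 12*I*√3/19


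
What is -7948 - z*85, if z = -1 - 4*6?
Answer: -5823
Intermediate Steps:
z = -25 (z = -1 - 24 = -25)
-7948 - z*85 = -7948 - (-25)*85 = -7948 - 1*(-2125) = -7948 + 2125 = -5823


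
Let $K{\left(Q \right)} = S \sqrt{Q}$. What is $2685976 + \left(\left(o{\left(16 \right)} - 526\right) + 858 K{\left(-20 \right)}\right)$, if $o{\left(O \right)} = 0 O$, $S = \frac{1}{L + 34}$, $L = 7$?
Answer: $2685450 + \frac{1716 i \sqrt{5}}{41} \approx 2.6854 \cdot 10^{6} + 93.588 i$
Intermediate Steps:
$S = \frac{1}{41}$ ($S = \frac{1}{7 + 34} = \frac{1}{41} \approx 0.02439$)
$o{\left(O \right)} = 0$
$K{\left(Q \right)} = \frac{\sqrt{Q}}{41}$
$2685976 + \left(\left(o{\left(16 \right)} - 526\right) + 858 K{\left(-20 \right)}\right) = 2685976 + \left(\left(0 - 526\right) + 858 \frac{\sqrt{-20}}{41}\right) = 2685976 - \left(526 - 858 \frac{2 i \sqrt{5}}{41}\right) = 2685976 - \left(526 - \frac{1716 i \sqrt{5}}{41}\right) = 2685450 + \frac{1716 i \sqrt{5}}{41}$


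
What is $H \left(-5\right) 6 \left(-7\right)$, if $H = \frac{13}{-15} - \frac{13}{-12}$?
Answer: $\frac{91}{2} \approx 45.5$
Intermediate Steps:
$H = \frac{13}{60}$ ($H = 13 \left(- \frac{1}{15}\right) - - \frac{13}{12} = - \frac{13}{15} + \frac{13}{12} = \frac{13}{60} \approx 0.21667$)
$H \left(-5\right) 6 \left(-7\right) = \frac{13}{60} \left(-5\right) 6 \left(-7\right) = \left(- \frac{13}{12}\right) \left(-42\right) = \frac{91}{2}$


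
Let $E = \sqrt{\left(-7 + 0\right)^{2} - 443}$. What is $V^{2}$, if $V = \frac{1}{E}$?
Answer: $- \frac{1}{394} \approx -0.0025381$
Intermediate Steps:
$E = i \sqrt{394}$ ($E = \sqrt{\left(-7\right)^{2} - 443} = \sqrt{49 - 443} = \sqrt{-394} = i \sqrt{394} \approx 19.849 i$)
$V = - \frac{i \sqrt{394}}{394}$ ($V = \frac{1}{i \sqrt{394}} = - \frac{i \sqrt{394}}{394} \approx - 0.050379 i$)
$V^{2} = \left(- \frac{i \sqrt{394}}{394}\right)^{2} = - \frac{1}{394}$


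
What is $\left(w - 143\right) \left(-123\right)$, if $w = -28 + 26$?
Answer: $17835$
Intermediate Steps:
$w = -2$
$\left(w - 143\right) \left(-123\right) = \left(-2 - 143\right) \left(-123\right) = \left(-145\right) \left(-123\right) = 17835$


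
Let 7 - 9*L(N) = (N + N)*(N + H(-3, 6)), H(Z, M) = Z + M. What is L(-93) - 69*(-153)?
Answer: 78280/9 ≈ 8697.8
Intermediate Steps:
H(Z, M) = M + Z
L(N) = 7/9 - 2*N*(3 + N)/9 (L(N) = 7/9 - (N + N)*(N + (6 - 3))/9 = 7/9 - 2*N*(N + 3)/9 = 7/9 - 2*N*(3 + N)/9)
L(-93) - 69*(-153) = (7/9 - ⅔*(-93) - 2/9*(-93)²) - 69*(-153) = (7/9 + 62 - 2/9*8649) - 1*(-10557) = (7/9 + 62 - 1922) + 10557 = -16733/9 + 10557 = 78280/9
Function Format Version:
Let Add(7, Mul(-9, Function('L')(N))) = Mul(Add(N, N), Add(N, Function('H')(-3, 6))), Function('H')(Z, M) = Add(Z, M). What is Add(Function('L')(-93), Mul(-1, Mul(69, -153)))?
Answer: Rational(78280, 9) ≈ 8697.8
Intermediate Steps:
Function('H')(Z, M) = Add(M, Z)
Function('L')(N) = Add(Rational(7, 9), Mul(Rational(-2, 9), N, Add(3, N))) (Function('L')(N) = Add(Rational(7, 9), Mul(Rational(-1, 9), Mul(Add(N, N), Add(N, Add(6, -3))))) = Add(Rational(7, 9), Mul(Rational(-1, 9), Mul(Mul(2, N), Add(N, 3)))) = Add(Rational(7, 9), Mul(Rational(-1, 9), Mul(Mul(2, N), Add(3, N)))) = Add(Rational(7, 9), Mul(Rational(-1, 9), Mul(2, N, Add(3, N)))) = Add(Rational(7, 9), Mul(Rational(-2, 9), N, Add(3, N))))
Add(Function('L')(-93), Mul(-1, Mul(69, -153))) = Add(Add(Rational(7, 9), Mul(Rational(-2, 3), -93), Mul(Rational(-2, 9), Pow(-93, 2))), Mul(-1, Mul(69, -153))) = Add(Add(Rational(7, 9), 62, Mul(Rational(-2, 9), 8649)), Mul(-1, -10557)) = Add(Add(Rational(7, 9), 62, -1922), 10557) = Add(Rational(-16733, 9), 10557) = Rational(78280, 9)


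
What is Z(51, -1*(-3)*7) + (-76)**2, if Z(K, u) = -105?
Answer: 5671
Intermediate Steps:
Z(51, -1*(-3)*7) + (-76)**2 = -105 + (-76)**2 = -105 + 5776 = 5671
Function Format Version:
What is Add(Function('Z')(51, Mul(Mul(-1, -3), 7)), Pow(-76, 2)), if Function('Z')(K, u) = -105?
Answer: 5671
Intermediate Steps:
Add(Function('Z')(51, Mul(Mul(-1, -3), 7)), Pow(-76, 2)) = Add(-105, Pow(-76, 2)) = Add(-105, 5776) = 5671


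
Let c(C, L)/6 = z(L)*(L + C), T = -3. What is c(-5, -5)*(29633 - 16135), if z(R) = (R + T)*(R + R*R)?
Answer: 129580800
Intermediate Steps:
z(R) = (-3 + R)*(R + R²) (z(R) = (R - 3)*(R + R*R) = (-3 + R)*(R + R²))
c(C, L) = 6*L*(C + L)*(-3 + L² - 2*L) (c(C, L) = 6*((L*(-3 + L² - 2*L))*(L + C)) = 6*((L*(-3 + L² - 2*L))*(C + L)) = 6*(L*(C + L)*(-3 + L² - 2*L)) = 6*L*(C + L)*(-3 + L² - 2*L))
c(-5, -5)*(29633 - 16135) = (6*(-5)*(-5 - 5)*(-3 + (-5)² - 2*(-5)))*(29633 - 16135) = (6*(-5)*(-10)*(-3 + 25 + 10))*13498 = (6*(-5)*(-10)*32)*13498 = 9600*13498 = 129580800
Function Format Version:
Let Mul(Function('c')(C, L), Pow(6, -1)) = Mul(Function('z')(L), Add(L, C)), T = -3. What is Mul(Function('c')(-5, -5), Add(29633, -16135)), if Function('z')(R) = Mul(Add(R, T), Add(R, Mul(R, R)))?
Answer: 129580800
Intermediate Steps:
Function('z')(R) = Mul(Add(-3, R), Add(R, Pow(R, 2))) (Function('z')(R) = Mul(Add(R, -3), Add(R, Mul(R, R))) = Mul(Add(-3, R), Add(R, Pow(R, 2))))
Function('c')(C, L) = Mul(6, L, Add(C, L), Add(-3, Pow(L, 2), Mul(-2, L))) (Function('c')(C, L) = Mul(6, Mul(Mul(L, Add(-3, Pow(L, 2), Mul(-2, L))), Add(L, C))) = Mul(6, Mul(Mul(L, Add(-3, Pow(L, 2), Mul(-2, L))), Add(C, L))) = Mul(6, Mul(L, Add(C, L), Add(-3, Pow(L, 2), Mul(-2, L)))) = Mul(6, L, Add(C, L), Add(-3, Pow(L, 2), Mul(-2, L))))
Mul(Function('c')(-5, -5), Add(29633, -16135)) = Mul(Mul(6, -5, Add(-5, -5), Add(-3, Pow(-5, 2), Mul(-2, -5))), Add(29633, -16135)) = Mul(Mul(6, -5, -10, Add(-3, 25, 10)), 13498) = Mul(Mul(6, -5, -10, 32), 13498) = Mul(9600, 13498) = 129580800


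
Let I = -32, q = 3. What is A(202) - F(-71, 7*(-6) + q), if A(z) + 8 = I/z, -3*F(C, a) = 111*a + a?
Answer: -147880/101 ≈ -1464.2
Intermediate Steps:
F(C, a) = -112*a/3 (F(C, a) = -(111*a + a)/3 = -112*a/3)
A(z) = -8 - 32/z
A(202) - F(-71, 7*(-6) + q) = (-8 - 32/202) - (-112)*(7*(-6) + 3)/3 = (-8 - 32*1/202) - (-112)*(-42 + 3)/3 = (-8 - 16/101) - (-112)*(-39)/3 = -824/101 - 1*1456 = -824/101 - 1456 = -147880/101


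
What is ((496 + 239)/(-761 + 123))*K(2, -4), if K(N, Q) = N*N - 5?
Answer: 735/638 ≈ 1.1520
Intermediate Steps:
K(N, Q) = -5 + N² (K(N, Q) = N² - 5 = -5 + N²)
((496 + 239)/(-761 + 123))*K(2, -4) = ((496 + 239)/(-761 + 123))*(-5 + 2²) = (735/(-638))*(-5 + 4) = (735*(-1/638))*(-1) = -735/638*(-1) = 735/638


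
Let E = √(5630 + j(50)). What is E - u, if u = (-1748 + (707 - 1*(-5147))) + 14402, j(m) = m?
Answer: -18508 + 4*√355 ≈ -18433.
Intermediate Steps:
u = 18508 (u = (-1748 + (707 + 5147)) + 14402 = (-1748 + 5854) + 14402 = 4106 + 14402 = 18508)
E = 4*√355 (E = √(5630 + 50) = √5680 = 4*√355 ≈ 75.366)
E - u = 4*√355 - 1*18508 = 4*√355 - 18508 = -18508 + 4*√355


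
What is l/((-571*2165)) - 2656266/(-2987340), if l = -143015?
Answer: 123698343443/123099817270 ≈ 1.0049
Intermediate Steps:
l/((-571*2165)) - 2656266/(-2987340) = -143015/((-571*2165)) - 2656266/(-2987340) = -143015/(-1236215) - 2656266*(-1/2987340) = -143015*(-1/1236215) + 442711/497890 = 28603/247243 + 442711/497890 = 123698343443/123099817270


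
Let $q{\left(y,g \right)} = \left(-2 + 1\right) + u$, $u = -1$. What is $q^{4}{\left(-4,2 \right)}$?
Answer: $16$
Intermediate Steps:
$q{\left(y,g \right)} = -2$ ($q{\left(y,g \right)} = \left(-2 + 1\right) - 1 = -1 - 1 = -2$)
$q^{4}{\left(-4,2 \right)} = \left(-2\right)^{4} = 16$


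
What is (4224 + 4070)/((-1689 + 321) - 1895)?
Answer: -638/251 ≈ -2.5418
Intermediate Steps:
(4224 + 4070)/((-1689 + 321) - 1895) = 8294/(-1368 - 1895) = 8294/(-3263) = 8294*(-1/3263) = -638/251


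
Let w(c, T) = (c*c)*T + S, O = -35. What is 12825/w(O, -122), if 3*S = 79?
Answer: -38475/448271 ≈ -0.085830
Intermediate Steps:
S = 79/3 (S = (1/3)*79 = 79/3 ≈ 26.333)
w(c, T) = 79/3 + T*c**2 (w(c, T) = (c*c)*T + 79/3 = c**2*T + 79/3 = T*c**2 + 79/3 = 79/3 + T*c**2)
12825/w(O, -122) = 12825/(79/3 - 122*(-35)**2) = 12825/(79/3 - 122*1225) = 12825/(79/3 - 149450) = 12825/(-448271/3) = 12825*(-3/448271) = -38475/448271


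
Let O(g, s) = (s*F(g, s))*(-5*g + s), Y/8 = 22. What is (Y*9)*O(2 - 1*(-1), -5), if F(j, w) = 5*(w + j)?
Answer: -1584000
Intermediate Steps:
F(j, w) = 5*j + 5*w (F(j, w) = 5*(j + w) = 5*j + 5*w)
Y = 176 (Y = 8*22 = 176)
O(g, s) = s*(s - 5*g)*(5*g + 5*s) (O(g, s) = (s*(5*g + 5*s))*(-5*g + s) = (s*(5*g + 5*s))*(s - 5*g) = s*(s - 5*g)*(5*g + 5*s))
(Y*9)*O(2 - 1*(-1), -5) = (176*9)*(-5*(-5)*((2 - 1*(-1)) - 5)*(-1*(-5) + 5*(2 - 1*(-1)))) = 1584*(-5*(-5)*((2 + 1) - 5)*(5 + 5*(2 + 1))) = 1584*(-5*(-5)*(3 - 5)*(5 + 5*3)) = 1584*(-5*(-5)*(-2)*(5 + 15)) = 1584*(-5*(-5)*(-2)*20) = 1584*(-1000) = -1584000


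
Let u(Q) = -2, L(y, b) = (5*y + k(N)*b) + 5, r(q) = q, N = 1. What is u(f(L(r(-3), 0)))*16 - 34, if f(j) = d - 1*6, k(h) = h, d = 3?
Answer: -66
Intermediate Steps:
L(y, b) = 5 + b + 5*y (L(y, b) = (5*y + 1*b) + 5 = (5*y + b) + 5 = (b + 5*y) + 5 = 5 + b + 5*y)
f(j) = -3 (f(j) = 3 - 1*6 = 3 - 6 = -3)
u(f(L(r(-3), 0)))*16 - 34 = -2*16 - 34 = -32 - 34 = -66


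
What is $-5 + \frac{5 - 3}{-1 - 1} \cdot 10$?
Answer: $-15$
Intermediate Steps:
$-5 + \frac{5 - 3}{-1 - 1} \cdot 10 = -5 + \frac{2}{-2} \cdot 10 = -5 + 2 \left(- \frac{1}{2}\right) 10 = -5 - 10 = -15$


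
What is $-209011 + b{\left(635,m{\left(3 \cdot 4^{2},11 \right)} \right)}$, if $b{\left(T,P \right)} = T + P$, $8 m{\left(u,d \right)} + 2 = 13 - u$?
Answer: $- \frac{1667045}{8} \approx -2.0838 \cdot 10^{5}$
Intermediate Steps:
$m{\left(u,d \right)} = \frac{11}{8} - \frac{u}{8}$ ($m{\left(u,d \right)} = - \frac{1}{4} + \frac{13 - u}{8} = - \frac{1}{4} - \left(- \frac{13}{8} + \frac{u}{8}\right) = \frac{11}{8} - \frac{u}{8}$)
$b{\left(T,P \right)} = P + T$
$-209011 + b{\left(635,m{\left(3 \cdot 4^{2},11 \right)} \right)} = -209011 + \left(\left(\frac{11}{8} - \frac{3 \cdot 4^{2}}{8}\right) + 635\right) = -209011 + \left(\left(\frac{11}{8} - \frac{3 \cdot 16}{8}\right) + 635\right) = -209011 + \left(\left(\frac{11}{8} - 6\right) + 635\right) = -209011 + \left(- \frac{37}{8} + 635\right) = -209011 + \frac{5043}{8} = - \frac{1667045}{8}$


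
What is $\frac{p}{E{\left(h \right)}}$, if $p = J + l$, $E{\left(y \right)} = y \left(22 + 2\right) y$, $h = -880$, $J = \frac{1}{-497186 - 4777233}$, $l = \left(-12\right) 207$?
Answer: $- \frac{13101656797}{98028241766400} \approx -0.00013365$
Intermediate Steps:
$l = -2484$
$J = - \frac{1}{5274419}$ ($J = \frac{1}{-5274419} = - \frac{1}{5274419} \approx -1.8959 \cdot 10^{-7}$)
$E{\left(y \right)} = 24 y^{2}$ ($E{\left(y \right)} = y 24 y = 24 y y = 24 y^{2}$)
$p = - \frac{13101656797}{5274419}$ ($p = - \frac{1}{5274419} - 2484 = - \frac{13101656797}{5274419} \approx -2484.0$)
$\frac{p}{E{\left(h \right)}} = - \frac{13101656797}{5274419 \cdot 24 \left(-880\right)^{2}} = - \frac{13101656797}{5274419 \cdot 24 \cdot 774400} = - \frac{13101656797}{5274419 \cdot 18585600} = \left(- \frac{13101656797}{5274419}\right) \frac{1}{18585600} = - \frac{13101656797}{98028241766400}$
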